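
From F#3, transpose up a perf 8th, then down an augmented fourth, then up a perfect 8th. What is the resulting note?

C5

Up a perfect octave from F#3: F#4 (12 semitones up).
F#4 down an augmented fourth → C4 (6 semitones).
C4 up a perfect octave → C5 (12 semitones).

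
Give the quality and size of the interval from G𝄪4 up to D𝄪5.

G to D spans five letter names (G-A-B-C-D): a fifth.
Counting semitones, G##4→D##5 is 7, which is the perfect fifth.

perfect fifth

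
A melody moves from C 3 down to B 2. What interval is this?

m2

Descending from C3 to B2 is the same interval as ascending B2 to C3.
B to C spans two letter names (B-C), so the interval is some kind of second.
A major second would be 2 semitones, but B2 to C3 is 1 — one semitone narrower, making it a minor second.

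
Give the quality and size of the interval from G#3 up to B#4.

G to B spans three letter names (G-A-B), plus an octave, so the interval is some kind of tenth.
The major tenth spans 16 semitones, and G#3 to B#4 is exactly 16 semitones — so this is a major tenth.
(Equivalently, a compound major third: a major third plus an octave.)

major tenth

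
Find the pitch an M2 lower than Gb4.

Fb4

The second takes the letter from G down to F.
A major second is 2 semitones; 2 semitones down from Gb4 gives Fb4.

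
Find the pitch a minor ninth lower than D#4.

C##3

Counting two letter names plus an octave down from D lands on C.
Moving 13 semitones down from D#4 (the size of a minor ninth) reaches C##3.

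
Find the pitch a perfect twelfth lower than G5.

C4

Counting five letter names plus an octave down from G lands on C.
Moving 19 semitones down from G5 (the size of a perfect twelfth) reaches C4.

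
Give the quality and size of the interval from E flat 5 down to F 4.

minor seventh

Descending from Eb5 to F4 is the same interval as ascending F4 to Eb5.
F to E spans seven letter names (F-G-A-B-C-D-E), so the interval is some kind of seventh.
F4 to Eb5 is 10 semitones, a half step short of the major seventh (11), so this is minor.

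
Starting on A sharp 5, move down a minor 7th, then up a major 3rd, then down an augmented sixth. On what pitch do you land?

A#5 down a minor seventh → B#4 (10 semitones).
A major third up from B#4 is D##5.
Down an augmented sixth from D##5: F#4 (10 semitones down).

F sharp 4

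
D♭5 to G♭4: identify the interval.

Descending from Db5 to Gb4 is the same interval as ascending Gb4 to Db5.
G to D spans five letter names (G-A-B-C-D): a fifth.
Counting semitones, Gb4→Db5 is 7, which is the perfect fifth.

perfect fifth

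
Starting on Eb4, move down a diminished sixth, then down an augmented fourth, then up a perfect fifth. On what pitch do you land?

A3

A diminished sixth down from Eb4 is G#3.
An augmented fourth down from G#3 is D3.
A perfect fifth up from D3 is A3.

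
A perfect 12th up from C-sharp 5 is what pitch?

G-sharp 6

The twelfth's letter: C up five letter names plus an octave → G.
A perfect twelfth is 19 semitones; 19 semitones up from C#5 gives G#6.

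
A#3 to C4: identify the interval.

A to C spans three letter names (A-B-C): a third.
A major third would be 4 semitones; A#3 to C4 is 2, two semitones narrower, so the interval is diminished.

diminished third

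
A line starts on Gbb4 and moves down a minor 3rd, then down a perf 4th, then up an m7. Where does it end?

Abb4

A minor third down from Gbb4 is Ebb4.
A perfect fourth down from Ebb4 is Bbb3.
A minor seventh up from Bbb3 is Abb4.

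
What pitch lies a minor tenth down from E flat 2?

Three letters down from E (plus an octave) reaches C.
A minor tenth spans 15 semitones, so from Eb2 the target pitch is C1.

C 1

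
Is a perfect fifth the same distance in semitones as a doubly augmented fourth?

Yes

Both span 7 semitones: a perfect fifth and a doubly augmented fourth are the same chromatic distance.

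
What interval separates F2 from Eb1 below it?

Descending from F2 to Eb1 is the same interval as ascending Eb1 to F2.
E to F spans two letter names (E-F), plus an octave: a ninth.
Eb1 to F2 is 14 semitones, matching the major ninth exactly, so the quality is major.
(Equivalently, a compound major second: a major second plus an octave.)

major ninth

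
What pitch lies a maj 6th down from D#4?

F#3

Six letter names down from D: F.
A major sixth is 9 semitones; 9 semitones down from D#4 gives F#3.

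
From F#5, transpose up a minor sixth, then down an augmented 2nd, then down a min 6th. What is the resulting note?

Eb5

F#5 up a minor sixth → D6 (8 semitones).
D6 down an augmented second → Cb6 (3 semitones).
Down a minor sixth from Cb6: Eb5 (8 semitones down).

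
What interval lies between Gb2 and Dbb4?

G to D spans five letter names (G-A-B-C-D), plus an octave — that makes it a twelfth of some quality.
The perfect twelfth is 19 semitones; here we have 18, one semitone narrower: diminished.
(Equivalently, a compound diminished fifth: a diminished fifth plus an octave.)

diminished twelfth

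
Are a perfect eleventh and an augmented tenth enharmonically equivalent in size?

A perfect eleventh = 17 semitones = an augmented tenth; enharmonically equal.

Yes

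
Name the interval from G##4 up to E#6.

m13

G to E spans six letter names (G-A-B-C-D-E), plus an octave, so the interval is some kind of thirteenth.
A major thirteenth would be 21 semitones, but G##4 to E#6 is 20 — one semitone narrower, making it a minor thirteenth.
(Equivalently, a compound minor sixth: a minor sixth plus an octave.)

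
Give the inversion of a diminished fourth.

Interval numbers invert to sum to nine: 4 + 5 = 9, so a fourth inverts to a fifth.
And diminished becomes augmented under inversion, so we get an augmented fifth.

augmented 5th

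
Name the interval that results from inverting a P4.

The rule of nine gives the new number: 9 − 4 = 5, so a fourth becomes a fifth.
And perfect stays perfect under inversion, so we get a perfect fifth.

perfect fifth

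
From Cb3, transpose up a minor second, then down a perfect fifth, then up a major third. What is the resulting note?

Up a minor second from Cb3: Dbb3 (1 semitone up).
Down a perfect fifth from Dbb3: Gbb2 (7 semitones down).
Gbb2 up a major third → Bbb2 (4 semitones).

Bbb2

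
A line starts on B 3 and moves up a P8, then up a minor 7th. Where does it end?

A perfect octave up from B3 is B4.
B4 up a minor seventh → A5 (10 semitones).

A 5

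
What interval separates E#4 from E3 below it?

augmented 8th

Descending from E#4 to E3 is the same interval as ascending E3 to E#4.
E to E is the same letter name, plus an octave: an octave.
A perfect octave would be 12 semitones; E3 to E#4 is 13, one semitone wider, so the interval is augmented.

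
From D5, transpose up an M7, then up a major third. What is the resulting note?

E#6

D5 up a major seventh → C#6 (11 semitones).
A major third up from C#6 is E#6.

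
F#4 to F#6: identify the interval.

F to F is the same letter name, plus 2 octaves: a fifteenth.
Counting semitones, F#4→F#6 is 24, which is the perfect fifteenth.
(Equivalently, a compound perfect octave: a perfect octave plus an octave.)

perfect 15th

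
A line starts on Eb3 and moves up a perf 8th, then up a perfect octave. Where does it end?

A perfect octave up from Eb3 is Eb4.
A perfect octave up from Eb4 is Eb5.

Eb5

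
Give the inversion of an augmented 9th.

First reduce the compound augmented ninth to its simple form, an augmented second.
Inverted interval numbers add to nine, so a second pairs with a seventh (2 + 7 = 9).
And augmented becomes diminished under inversion, so we get a diminished seventh.

d7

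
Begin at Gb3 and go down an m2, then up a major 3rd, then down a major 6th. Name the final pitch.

A minor second down from Gb3 is F3.
Up a major third from F3: A3 (4 semitones up).
A3 down a major sixth → C3 (9 semitones).

C3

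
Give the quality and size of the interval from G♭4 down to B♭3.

Descending from Gb4 to Bb3 is the same interval as ascending Bb3 to Gb4.
B to G spans six letter names (B-C-D-E-F-G): a sixth.
At 8 semitones, Bb3→Gb4 falls one short of a major sixth: minor.

minor sixth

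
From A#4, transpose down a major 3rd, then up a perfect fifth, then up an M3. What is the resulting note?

E#5

A#4 down a major third → F#4 (4 semitones).
A perfect fifth up from F#4 is C#5.
Up a major third from C#5: E#5 (4 semitones up).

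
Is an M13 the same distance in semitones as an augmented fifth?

No

A major thirteenth is 21 semitones but an augmented fifth is 8 semitones — different sizes.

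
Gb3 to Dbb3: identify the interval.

Descending from Gb3 to Dbb3 is the same interval as ascending Dbb3 to Gb3.
D to G spans four letter names (D-E-F-G), so the interval is some kind of fourth.
A perfect fourth would be 5 semitones; Dbb3 to Gb3 is 6, one semitone wider, so the interval is augmented.

A4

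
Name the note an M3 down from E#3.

Three letter names down from E: C.
A major third is 4 semitones; 4 semitones down from E#3 gives C#3.

C#3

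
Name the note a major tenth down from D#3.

The tenth's letter: D down three letter names plus an octave → B.
A major tenth is 16 semitones; 16 semitones down from D#3 gives B1.

B1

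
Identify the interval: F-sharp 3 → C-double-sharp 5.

augmented 12th

F to C spans five letter names (F-G-A-B-C), plus an octave: a twelfth.
F#3 to C##5 spans 20 semitones — one semitone wider than the perfect twelfth (19) — giving an augmented twelfth.
(Equivalently, a compound augmented fifth: an augmented fifth plus an octave.)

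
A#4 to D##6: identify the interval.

augmented 11th

A to D spans four letter names (A-B-C-D), plus an octave: an eleventh.
The perfect eleventh is 17 semitones; here we have 18, one semitone wider: augmented.
(Equivalently, a compound augmented fourth: an augmented fourth plus an octave.)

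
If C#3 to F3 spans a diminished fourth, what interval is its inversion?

Interval numbers invert to sum to nine: 4 + 5 = 9, so a fourth inverts to a fifth.
The quality also flips — diminished becomes augmented — giving an augmented fifth.

augmented fifth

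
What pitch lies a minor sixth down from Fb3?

The sixth takes the letter from F down to A.
Moving 8 semitones down from Fb3 (the size of a minor sixth) reaches Ab2.

Ab2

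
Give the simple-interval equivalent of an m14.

minor seventh

Subtracting seven from the interval number removes an octave: 14 − 7 = 7.
That makes a minor fourteenth a compound minor seventh — an octave plus a minor seventh.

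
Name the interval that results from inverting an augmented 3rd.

diminished sixth

Interval numbers invert to sum to nine: 3 + 6 = 9, so a third inverts to a sixth.
And augmented becomes diminished under inversion, so we get a diminished sixth.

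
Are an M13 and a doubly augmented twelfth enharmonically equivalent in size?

Yes

A major thirteenth spans 21 semitones, and a doubly augmented twelfth also spans 21 semitones — they're enharmonic.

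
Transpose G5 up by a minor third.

Bb5

Three letter names up from G: B.
Moving 3 semitones up from G5 (the size of a minor third) reaches Bb5.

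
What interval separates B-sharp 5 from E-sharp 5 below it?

P5

Descending from B#5 to E#5 is the same interval as ascending E#5 to B#5.
E to B spans five letter names (E-F-G-A-B) — that makes it a fifth of some quality.
Counting semitones, E#5→B#5 is 7, which is the perfect fifth.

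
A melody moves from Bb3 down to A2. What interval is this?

Descending from Bb3 to A2 is the same interval as ascending A2 to Bb3.
A to B spans two letter names (A-B), plus an octave, so the interval is some kind of ninth.
A major ninth would be 14 semitones, but A2 to Bb3 is 13 — one semitone narrower, making it a minor ninth.
(Equivalently, a compound minor second: a minor second plus an octave.)

m9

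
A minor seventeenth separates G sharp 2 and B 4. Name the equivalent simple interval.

minor 3rd

Each octave removed subtracts seven from the number: 17 − 14 = 3.
So a minor seventeenth is 2 octaves plus a minor third. The quality is unchanged.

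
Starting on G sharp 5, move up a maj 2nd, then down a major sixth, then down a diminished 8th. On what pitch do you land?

C double-sharp 4

A major second up from G#5 is A#5.
A#5 down a major sixth → C#5 (9 semitones).
A diminished octave down from C#5 is C##4.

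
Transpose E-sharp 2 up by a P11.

The eleventh's letter: E up four letter names plus an octave → A.
A perfect eleventh is 17 semitones; 17 semitones up from E#2 gives A#3.

A-sharp 3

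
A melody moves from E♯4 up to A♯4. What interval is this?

E to A spans four letter names (E-F-G-A), so the interval is some kind of fourth.
E#4 to A#4 is 5 semitones, matching the perfect fourth exactly, so the quality is perfect.

perfect fourth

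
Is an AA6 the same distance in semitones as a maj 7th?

Yes

Both span 11 semitones: a doubly augmented sixth and a major seventh are the same chromatic distance.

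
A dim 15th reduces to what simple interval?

Take out an octave (7 from the number): 15 − 7 = 8.
Quality carries through unchanged, so the simple form is a diminished octave.

d8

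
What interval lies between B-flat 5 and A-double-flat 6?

diminished 7th

B to A spans seven letter names (B-C-D-E-F-G-A), so the interval is some kind of seventh.
The major seventh is 11 semitones; here we have 9, two semitones narrower: diminished.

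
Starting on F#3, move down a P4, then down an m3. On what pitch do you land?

F#3 down a perfect fourth → C#3 (5 semitones).
Down a minor third from C#3: A#2 (3 semitones down).

A#2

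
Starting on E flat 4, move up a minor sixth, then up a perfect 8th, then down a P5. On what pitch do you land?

F flat 5

A minor sixth up from Eb4 is Cb5.
Up a perfect octave from Cb5: Cb6 (12 semitones up).
A perfect fifth down from Cb6 is Fb5.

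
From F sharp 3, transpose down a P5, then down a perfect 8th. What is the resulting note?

Down a perfect fifth from F#3: B2 (7 semitones down).
A perfect octave down from B2 is B1.

B 1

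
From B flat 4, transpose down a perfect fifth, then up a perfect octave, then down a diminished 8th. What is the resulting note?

E 4

Bb4 down a perfect fifth → Eb4 (7 semitones).
Eb4 up a perfect octave → Eb5 (12 semitones).
Down a diminished octave from Eb5: E4 (11 semitones down).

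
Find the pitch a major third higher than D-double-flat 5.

The third takes the letter from D up to F.
A major third spans 4 semitones, so from Dbb5 the target pitch is Fb5.

F-flat 5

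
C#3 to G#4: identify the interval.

perfect twelfth

C to G spans five letter names (C-D-E-F-G), plus an octave: a twelfth.
The perfect twelfth spans 19 semitones, and C#3 to G#4 is exactly 19 semitones — so this is a perfect twelfth.
(Equivalently, a compound perfect fifth: a perfect fifth plus an octave.)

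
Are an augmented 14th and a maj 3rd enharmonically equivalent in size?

No

An augmented fourteenth spans 24 semitones; a major third spans 4 semitones. They differ by 20.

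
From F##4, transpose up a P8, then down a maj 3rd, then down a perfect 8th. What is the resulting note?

D#4

Up a perfect octave from F##4: F##5 (12 semitones up).
A major third down from F##5 is D#5.
Down a perfect octave from D#5: D#4 (12 semitones down).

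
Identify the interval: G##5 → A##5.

major 2nd

G to A spans two letter names (G-A) — that makes it a second of some quality.
Counting semitones, G##5→A##5 is 2, which is the major second.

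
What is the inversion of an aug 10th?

First reduce the compound augmented tenth to its simple form, an augmented third.
Interval numbers invert to sum to nine: 3 + 6 = 9, so a third inverts to a sixth.
And augmented becomes diminished under inversion, so we get a diminished sixth.

diminished 6th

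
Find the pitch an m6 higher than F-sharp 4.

D 5

Counting six letter names up from F lands on D.
Moving 8 semitones up from F#4 (the size of a minor sixth) reaches D5.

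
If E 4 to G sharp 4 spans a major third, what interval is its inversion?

The rule of nine gives the new number: 9 − 3 = 6, so a third becomes a sixth.
And major becomes minor under inversion, so we get a minor sixth.

m6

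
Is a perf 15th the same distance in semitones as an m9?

No

24 semitones (perfect fifteenth) vs 13 semitones (minor ninth): not equal.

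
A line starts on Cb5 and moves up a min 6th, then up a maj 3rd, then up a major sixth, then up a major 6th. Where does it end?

F7

Cb5 up a minor sixth → Abb5 (8 semitones).
Up a major third from Abb5: Cb6 (4 semitones up).
A major sixth up from Cb6 is Ab6.
Ab6 up a major sixth → F7 (9 semitones).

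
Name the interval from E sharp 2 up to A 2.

E to A spans four letter names (E-F-G-A), so the interval is some kind of fourth.
E#2 to A2 spans 4 semitones — one semitone narrower than the perfect fourth (5) — giving a diminished fourth.

diminished 4th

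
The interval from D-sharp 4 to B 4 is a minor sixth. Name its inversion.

major 3rd

Inverted interval numbers add to nine, so a sixth pairs with a third (6 + 3 = 9).
And minor becomes major under inversion, so we get a major third.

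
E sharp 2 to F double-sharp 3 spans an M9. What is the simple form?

Take out an octave (7 from the number): 9 − 7 = 2.
So a major ninth is an octave plus a major second. The quality is unchanged.

major second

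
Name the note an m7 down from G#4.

The seventh takes the letter from G down to A.
Moving 10 semitones down from G#4 (the size of a minor seventh) reaches A#3.

A#3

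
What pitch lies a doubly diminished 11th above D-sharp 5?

G-flat 6

The eleventh's letter: D up four letter names plus an octave → G.
Moving 15 semitones up from D#5 (the size of a doubly diminished eleventh) reaches Gb6.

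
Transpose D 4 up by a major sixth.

Counting six letter names up from D lands on B.
A major sixth spans 9 semitones, so from D4 the target pitch is B4.

B 4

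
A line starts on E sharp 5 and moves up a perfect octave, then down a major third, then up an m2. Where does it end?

A perfect octave up from E#5 is E#6.
Down a major third from E#6: C#6 (4 semitones down).
C#6 up a minor second → D6 (1 semitone).

D 6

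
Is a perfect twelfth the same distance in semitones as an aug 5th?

19 semitones (perfect twelfth) vs 8 semitones (augmented fifth): not equal.

No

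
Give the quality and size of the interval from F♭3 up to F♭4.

perfect octave

F to F is the same letter name, plus an octave, so the interval is some kind of octave.
The perfect octave spans 12 semitones, and Fb3 to Fb4 is exactly 12 semitones — so this is a perfect octave.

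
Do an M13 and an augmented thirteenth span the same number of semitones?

No

A major thirteenth is 21 semitones but an augmented thirteenth is 22 semitones — different sizes.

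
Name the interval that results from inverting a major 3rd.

minor 6th

The rule of nine gives the new number: 9 − 3 = 6, so a third becomes a sixth.
And major becomes minor under inversion, so we get a minor sixth.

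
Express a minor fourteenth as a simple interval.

minor seventh

Subtracting seven from the interval number removes an octave: 14 − 7 = 7.
So a minor fourteenth is an octave plus a minor seventh. The quality is unchanged.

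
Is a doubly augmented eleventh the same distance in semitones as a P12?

Yes

A doubly augmented eleventh = 19 semitones = a perfect twelfth; enharmonically equal.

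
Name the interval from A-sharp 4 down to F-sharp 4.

Descending from A#4 to F#4 is the same interval as ascending F#4 to A#4.
F to A spans three letter names (F-G-A) — that makes it a third of some quality.
F#4 to A#4 is 4 semitones, matching the major third exactly, so the quality is major.

major third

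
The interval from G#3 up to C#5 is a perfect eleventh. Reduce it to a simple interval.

perfect fourth

Each octave removed subtracts seven from the number: 11 − 7 = 4.
That makes a perfect eleventh a compound perfect fourth — an octave plus a perfect fourth.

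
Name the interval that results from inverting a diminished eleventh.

First reduce the compound diminished eleventh to its simple form, a diminished fourth.
Interval numbers invert to sum to nine: 4 + 5 = 9, so a fourth inverts to a fifth.
The quality also flips — diminished becomes augmented — giving an augmented fifth.

A5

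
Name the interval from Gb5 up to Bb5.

major third

G to B spans three letter names (G-A-B), so the interval is some kind of third.
Counting semitones, Gb5→Bb5 is 4, which is the major third.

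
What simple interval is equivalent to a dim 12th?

diminished 5th

Each octave removed subtracts seven from the number: 12 − 7 = 5.
So a diminished twelfth is an octave plus a diminished fifth. The quality is unchanged.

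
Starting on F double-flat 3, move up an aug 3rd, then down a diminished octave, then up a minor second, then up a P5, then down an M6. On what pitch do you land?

An augmented third up from Fbb3 is Ab3.
Ab3 down a diminished octave → A2 (11 semitones).
Up a minor second from A2: Bb2 (1 semitone up).
A perfect fifth up from Bb2 is F3.
F3 down a major sixth → Ab2 (9 semitones).

A flat 2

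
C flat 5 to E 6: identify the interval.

augmented 10th

C to E spans three letter names (C-D-E), plus an octave — that makes it a tenth of some quality.
Cb5 to E6 spans 17 semitones — one semitone wider than the major tenth (16) — giving an augmented tenth.
(Equivalently, a compound augmented third: an augmented third plus an octave.)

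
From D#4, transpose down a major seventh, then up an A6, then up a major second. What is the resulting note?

D#4 down a major seventh → E3 (11 semitones).
An augmented sixth up from E3 is C##4.
Up a major second from C##4: D##4 (2 semitones up).

D##4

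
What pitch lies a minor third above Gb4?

Bbb4

Three letter names up from G: B.
A minor third is 3 semitones; 3 semitones up from Gb4 gives Bbb4.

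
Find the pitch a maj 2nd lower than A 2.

Counting two letter names down from A lands on G.
A major second is 2 semitones; 2 semitones down from A2 gives G2.

G 2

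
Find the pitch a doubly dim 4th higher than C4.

Counting four letter names up from C lands on F.
A doubly diminished fourth spans 3 semitones, so from C4 the target pitch is Fbb4.

Fbb4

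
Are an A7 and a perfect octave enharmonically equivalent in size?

Yes

An augmented seventh spans 12 semitones, and a perfect octave also spans 12 semitones — they're enharmonic.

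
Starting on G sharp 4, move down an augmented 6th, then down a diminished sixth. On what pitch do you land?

Down an augmented sixth from G#4: Bb3 (10 semitones down).
A diminished sixth down from Bb3 is D#3.

D sharp 3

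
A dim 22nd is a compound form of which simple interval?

Take out 2 octaves (14 from the number): 22 − 14 = 8.
That makes a diminished twenty-second a compound diminished octave — 2 octaves plus a diminished octave.

d8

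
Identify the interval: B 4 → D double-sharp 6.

B to D spans three letter names (B-C-D), plus an octave — that makes it a tenth of some quality.
The major tenth is 16 semitones; here we have 17, one semitone wider: augmented.
(Equivalently, a compound augmented third: an augmented third plus an octave.)

A10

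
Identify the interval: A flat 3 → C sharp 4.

A to C spans three letter names (A-B-C): a third.
The major third is 4 semitones; here we have 5, one semitone wider: augmented.

A3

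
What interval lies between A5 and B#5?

augmented 2nd

A to B spans two letter names (A-B), so the interval is some kind of second.
A major second would be 2 semitones; A5 to B#5 is 3, one semitone wider, so the interval is augmented.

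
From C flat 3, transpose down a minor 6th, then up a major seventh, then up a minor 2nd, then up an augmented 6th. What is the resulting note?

Down a minor sixth from Cb3: Eb2 (8 semitones down).
A major seventh up from Eb2 is D3.
Up a minor second from D3: Eb3 (1 semitone up).
Eb3 up an augmented sixth → C#4 (10 semitones).

C sharp 4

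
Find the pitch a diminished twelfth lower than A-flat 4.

D 3

Counting five letter names plus an octave down from A lands on D.
Moving 18 semitones down from Ab4 (the size of a diminished twelfth) reaches D3.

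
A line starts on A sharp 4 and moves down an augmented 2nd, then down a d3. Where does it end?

An augmented second down from A#4 is G4.
A diminished third down from G4 is E#4.

E sharp 4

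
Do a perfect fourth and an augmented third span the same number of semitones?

Yes

Both span 5 semitones: a perfect fourth and an augmented third are the same chromatic distance.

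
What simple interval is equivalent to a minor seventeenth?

m3

Each octave removed subtracts seven from the number: 17 − 14 = 3.
That makes a minor seventeenth a compound minor third — 2 octaves plus a minor third.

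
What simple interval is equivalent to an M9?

Subtracting seven from the interval number removes an octave: 9 − 7 = 2.
So a major ninth is an octave plus a major second. The quality is unchanged.

major second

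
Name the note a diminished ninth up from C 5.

D double-flat 6

Two letters up from C (plus an octave) reaches D.
Moving 12 semitones up from C5 (the size of a diminished ninth) reaches Dbb6.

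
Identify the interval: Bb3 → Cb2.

Descending from Bb3 to Cb2 is the same interval as ascending Cb2 to Bb3.
C to B spans seven letter names (C-D-E-F-G-A-B), plus an octave, so the interval is some kind of fourteenth.
Counting semitones, Cb2→Bb3 is 23, which is the major fourteenth.
(Equivalently, a compound major seventh: a major seventh plus an octave.)

major 14th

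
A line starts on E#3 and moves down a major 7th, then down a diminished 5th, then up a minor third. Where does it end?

E#3 down a major seventh → F#2 (11 semitones).
F#2 down a diminished fifth → B#1 (6 semitones).
A minor third up from B#1 is D#2.

D#2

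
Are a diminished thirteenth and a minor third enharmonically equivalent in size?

No

A diminished thirteenth spans 19 semitones; a minor third spans 3 semitones. They differ by 16.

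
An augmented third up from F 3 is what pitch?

The third takes the letter from F up to A.
Moving 5 semitones up from F3 (the size of an augmented third) reaches A#3.

A-sharp 3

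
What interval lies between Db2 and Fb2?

D to F spans three letter names (D-E-F) — that makes it a third of some quality.
At 3 semitones, Db2→Fb2 falls one short of a major third: minor.

minor 3rd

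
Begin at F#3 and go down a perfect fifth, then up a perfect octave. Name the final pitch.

A perfect fifth down from F#3 is B2.
B2 up a perfect octave → B3 (12 semitones).

B3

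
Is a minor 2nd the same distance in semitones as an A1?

Both span 1 semitone: a minor second and an augmented unison are the same chromatic distance.

Yes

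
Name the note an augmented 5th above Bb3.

Counting five letter names up from B lands on F.
An augmented fifth spans 8 semitones, so from Bb3 the target pitch is F#4.

F#4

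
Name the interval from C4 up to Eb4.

minor third

C to E spans three letter names (C-D-E) — that makes it a third of some quality.
At 3 semitones, C4→Eb4 falls one short of a major third: minor.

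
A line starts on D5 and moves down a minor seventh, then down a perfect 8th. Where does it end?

D5 down a minor seventh → E4 (10 semitones).
E4 down a perfect octave → E3 (12 semitones).

E3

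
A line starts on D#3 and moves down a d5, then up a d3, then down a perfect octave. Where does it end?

A diminished fifth down from D#3 is G##2.
Up a diminished third from G##2: B2 (2 semitones up).
B2 down a perfect octave → B1 (12 semitones).

B1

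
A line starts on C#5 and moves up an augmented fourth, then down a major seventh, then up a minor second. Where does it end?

An augmented fourth up from C#5 is F##5.
F##5 down a major seventh → G#4 (11 semitones).
G#4 up a minor second → A4 (1 semitone).

A4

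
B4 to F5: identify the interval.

diminished fifth

B to F spans five letter names (B-C-D-E-F), so the interval is some kind of fifth.
The perfect fifth is 7 semitones; here we have 6, one semitone narrower: diminished.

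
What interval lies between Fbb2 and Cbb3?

F to C spans five letter names (F-G-A-B-C), so the interval is some kind of fifth.
Fbb2 to Cbb3 is 7 semitones, matching the perfect fifth exactly, so the quality is perfect.

P5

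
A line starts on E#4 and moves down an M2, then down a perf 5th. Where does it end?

G#3

Down a major second from E#4: D#4 (2 semitones down).
A perfect fifth down from D#4 is G#3.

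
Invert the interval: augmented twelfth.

First reduce the compound augmented twelfth to its simple form, an augmented fifth.
The rule of nine gives the new number: 9 − 5 = 4, so a fifth becomes a fourth.
And augmented becomes diminished under inversion, so we get a diminished fourth.

diminished 4th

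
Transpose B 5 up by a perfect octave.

For an octave the letter name doesn't change: still B, an octave up.
A perfect octave is 12 semitones; 12 semitones up from B5 gives B6.

B 6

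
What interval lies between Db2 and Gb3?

perfect eleventh

D to G spans four letter names (D-E-F-G), plus an octave — that makes it an eleventh of some quality.
Counting semitones, Db2→Gb3 is 17, which is the perfect eleventh.
(Equivalently, a compound perfect fourth: a perfect fourth plus an octave.)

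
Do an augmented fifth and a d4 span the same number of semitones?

No

An augmented fifth is 8 semitones but a diminished fourth is 4 semitones — different sizes.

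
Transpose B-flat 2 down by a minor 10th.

Counting three letter names plus an octave down from B lands on G.
A minor tenth spans 15 semitones, so from Bb2 the target pitch is G1.

G 1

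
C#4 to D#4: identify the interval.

C to D spans two letter names (C-D): a second.
The major second spans 2 semitones, and C#4 to D#4 is exactly 2 semitones — so this is a major second.

M2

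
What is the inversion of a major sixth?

The rule of nine gives the new number: 9 − 6 = 3, so a sixth becomes a third.
Quality inverts too: major becomes minor. That makes the inversion a minor third.

minor third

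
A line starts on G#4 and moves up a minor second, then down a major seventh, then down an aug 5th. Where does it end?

G#4 up a minor second → A4 (1 semitone).
A major seventh down from A4 is Bb3.
Bb3 down an augmented fifth → Ebb3 (8 semitones).

Ebb3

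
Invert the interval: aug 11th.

First reduce the compound augmented eleventh to its simple form, an augmented fourth.
Interval numbers invert to sum to nine: 4 + 5 = 9, so a fourth inverts to a fifth.
And augmented becomes diminished under inversion, so we get a diminished fifth.

diminished 5th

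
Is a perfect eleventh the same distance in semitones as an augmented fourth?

No

17 semitones (perfect eleventh) vs 6 semitones (augmented fourth): not equal.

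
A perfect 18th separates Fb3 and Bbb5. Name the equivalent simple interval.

Take out 2 octaves (14 from the number): 18 − 14 = 4.
That makes a perfect eighteenth a compound perfect fourth — 2 octaves plus a perfect fourth.

perfect 4th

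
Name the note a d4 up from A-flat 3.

D-double-flat 4

Counting four letter names up from A lands on D.
A diminished fourth is 4 semitones; 4 semitones up from Ab3 gives Dbb4.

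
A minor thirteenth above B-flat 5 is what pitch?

Six letters up from B (plus an octave) reaches G.
Moving 20 semitones up from Bb5 (the size of a minor thirteenth) reaches Gb7.

G-flat 7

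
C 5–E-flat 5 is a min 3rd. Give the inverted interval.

M6

The rule of nine gives the new number: 9 − 3 = 6, so a third becomes a sixth.
And minor becomes major under inversion, so we get a major sixth.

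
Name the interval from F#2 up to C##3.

A5

F to C spans five letter names (F-G-A-B-C), so the interval is some kind of fifth.
F#2 to C##3 spans 8 semitones — one semitone wider than the perfect fifth (7) — giving an augmented fifth.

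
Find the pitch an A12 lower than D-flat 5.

The twelfth's letter: D down five letter names plus an octave → G.
An augmented twelfth spans 20 semitones, so from Db5 the target pitch is Gbb3.

G-double-flat 3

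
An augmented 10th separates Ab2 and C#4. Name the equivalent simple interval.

Subtracting seven from the interval number removes an octave: 10 − 7 = 3.
That makes an augmented tenth a compound augmented third — an octave plus an augmented third.

A3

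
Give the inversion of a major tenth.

minor 6th

First reduce the compound major tenth to its simple form, a major third.
Inverted interval numbers add to nine, so a third pairs with a sixth (3 + 6 = 9).
The quality also flips — major becomes minor — giving a minor sixth.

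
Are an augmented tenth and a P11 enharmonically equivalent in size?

Both span 17 semitones: an augmented tenth and a perfect eleventh are the same chromatic distance.

Yes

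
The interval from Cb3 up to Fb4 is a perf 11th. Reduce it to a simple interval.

perfect fourth

Each octave removed subtracts seven from the number: 11 − 7 = 4.
That makes a perfect eleventh a compound perfect fourth — an octave plus a perfect fourth.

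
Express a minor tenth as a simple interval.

Each octave removed subtracts seven from the number: 10 − 7 = 3.
That makes a minor tenth a compound minor third — an octave plus a minor third.

minor third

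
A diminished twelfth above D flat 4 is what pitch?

A double-flat 5

Counting five letter names plus an octave up from D lands on A.
A diminished twelfth is 18 semitones; 18 semitones up from Db4 gives Abb5.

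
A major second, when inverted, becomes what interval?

The rule of nine gives the new number: 9 − 2 = 7, so a second becomes a seventh.
And major becomes minor under inversion, so we get a minor seventh.

m7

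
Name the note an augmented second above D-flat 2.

E 2

Two letter names up from D: E.
An augmented second is 3 semitones; 3 semitones up from Db2 gives E2.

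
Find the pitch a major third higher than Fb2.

The third takes the letter from F up to A.
A major third spans 4 semitones, so from Fb2 the target pitch is Ab2.

Ab2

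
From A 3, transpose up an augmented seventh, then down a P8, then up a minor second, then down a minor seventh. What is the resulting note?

A3 up an augmented seventh → G##4 (12 semitones).
A perfect octave down from G##4 is G##3.
G##3 up a minor second → A#3 (1 semitone).
A minor seventh down from A#3 is B#2.

B sharp 2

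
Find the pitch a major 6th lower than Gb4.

The sixth takes the letter from G down to B.
A major sixth spans 9 semitones, so from Gb4 the target pitch is Bbb3.

Bbb3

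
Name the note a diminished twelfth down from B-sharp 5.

Five letters down from B (plus an octave) reaches E.
A diminished twelfth is 18 semitones; 18 semitones down from B#5 gives E##4.

E-double-sharp 4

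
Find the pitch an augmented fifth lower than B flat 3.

E double-flat 3

Counting five letter names down from B lands on E.
An augmented fifth is 8 semitones; 8 semitones down from Bb3 gives Ebb3.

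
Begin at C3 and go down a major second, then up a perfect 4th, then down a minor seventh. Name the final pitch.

A major second down from C3 is Bb2.
Bb2 up a perfect fourth → Eb3 (5 semitones).
Down a minor seventh from Eb3: F2 (10 semitones down).

F2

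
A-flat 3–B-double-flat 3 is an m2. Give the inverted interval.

The rule of nine gives the new number: 9 − 2 = 7, so a second becomes a seventh.
The quality also flips — minor becomes major — giving a major seventh.

major seventh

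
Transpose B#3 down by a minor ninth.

The ninth's letter: B down two letter names plus an octave → A.
Moving 13 semitones down from B#3 (the size of a minor ninth) reaches A##2.

A##2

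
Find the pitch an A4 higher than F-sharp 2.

B-sharp 2

Counting four letter names up from F lands on B.
Moving 6 semitones up from F#2 (the size of an augmented fourth) reaches B#2.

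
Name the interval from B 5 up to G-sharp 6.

M6

B to G spans six letter names (B-C-D-E-F-G), so the interval is some kind of sixth.
The major sixth spans 9 semitones, and B5 to G#6 is exactly 9 semitones — so this is a major sixth.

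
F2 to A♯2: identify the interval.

F to A spans three letter names (F-G-A): a third.
F2 to A#2 spans 5 semitones — one semitone wider than the major third (4) — giving an augmented third.

A3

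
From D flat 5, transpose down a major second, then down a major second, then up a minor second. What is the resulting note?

Down a major second from Db5: Cb5 (2 semitones down).
A major second down from Cb5 is Bbb4.
A minor second up from Bbb4 is Cbb5.

C double-flat 5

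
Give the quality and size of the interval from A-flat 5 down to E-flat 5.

perfect fourth

Descending from Ab5 to Eb5 is the same interval as ascending Eb5 to Ab5.
E to A spans four letter names (E-F-G-A), so the interval is some kind of fourth.
Eb5 to Ab5 is 5 semitones, matching the perfect fourth exactly, so the quality is perfect.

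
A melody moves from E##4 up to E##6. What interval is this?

E to E is the same letter name, plus 2 octaves — that makes it a fifteenth of some quality.
The perfect fifteenth spans 24 semitones, and E##4 to E##6 is exactly 24 semitones — so this is a perfect fifteenth.
(Equivalently, a compound perfect octave: a perfect octave plus an octave.)

perfect fifteenth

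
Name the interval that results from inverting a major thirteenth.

First reduce the compound major thirteenth to its simple form, a major sixth.
Inverted interval numbers add to nine, so a sixth pairs with a third (6 + 3 = 9).
The quality also flips — major becomes minor — giving a minor third.

minor third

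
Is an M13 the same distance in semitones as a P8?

No

A major thirteenth spans 21 semitones; a perfect octave spans 12 semitones. They differ by 9.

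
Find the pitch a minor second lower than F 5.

Two letter names down from F: E.
A minor second is 1 semitone; 1 semitone down from F5 gives E5.

E 5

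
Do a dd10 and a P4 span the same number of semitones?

A doubly diminished tenth is 13 semitones but a perfect fourth is 5 semitones — different sizes.

No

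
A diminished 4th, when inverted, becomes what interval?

A5

Interval numbers invert to sum to nine: 4 + 5 = 9, so a fourth inverts to a fifth.
The quality also flips — diminished becomes augmented — giving an augmented fifth.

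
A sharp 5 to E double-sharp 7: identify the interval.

augmented twelfth

A to E spans five letter names (A-B-C-D-E), plus an octave: a twelfth.
A perfect twelfth would be 19 semitones; A#5 to E##7 is 20, one semitone wider, so the interval is augmented.
(Equivalently, a compound augmented fifth: an augmented fifth plus an octave.)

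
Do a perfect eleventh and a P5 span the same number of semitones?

17 semitones (perfect eleventh) vs 7 semitones (perfect fifth): not equal.

No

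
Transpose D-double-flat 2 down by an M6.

Counting six letter names down from D lands on F.
A major sixth is 9 semitones; 9 semitones down from Dbb2 gives Fbb1.

F-double-flat 1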